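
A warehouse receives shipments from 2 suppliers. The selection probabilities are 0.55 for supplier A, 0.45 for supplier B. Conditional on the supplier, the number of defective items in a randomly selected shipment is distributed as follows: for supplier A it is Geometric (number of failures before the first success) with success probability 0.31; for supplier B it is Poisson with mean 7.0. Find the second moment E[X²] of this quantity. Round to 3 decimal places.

For each component E[X²] = Var + (mean)², giving A: 12.1342; B: 56.
Overall E[X²] = 0.55·12.1342 + 0.45·56 = 31.8738.

31.874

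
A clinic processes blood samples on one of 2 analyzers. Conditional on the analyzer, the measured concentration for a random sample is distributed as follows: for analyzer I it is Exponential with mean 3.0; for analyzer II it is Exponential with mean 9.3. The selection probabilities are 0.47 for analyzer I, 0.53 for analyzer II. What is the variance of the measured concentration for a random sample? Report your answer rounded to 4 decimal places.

Per component, I: μ=3, E[X²]=18; II: μ=9.3, E[X²]=172.98.
E[X] = 0.47·3 + 0.53·9.3 = 6.339.
E[X²] = 0.47·18 + 0.53·172.98 = 100.139.
Var(X) = E[X²] − (E[X])² = 100.139 − 40.1829 = 59.9565.

59.9565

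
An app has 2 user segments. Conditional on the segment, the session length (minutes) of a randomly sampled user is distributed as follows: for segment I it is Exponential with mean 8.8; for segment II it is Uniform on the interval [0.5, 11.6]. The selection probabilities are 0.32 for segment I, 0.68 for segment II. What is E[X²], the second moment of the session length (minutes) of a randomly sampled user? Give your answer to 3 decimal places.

For each component E[X²] = Var + (mean)², giving I: 154.88; II: 46.87.
Overall E[X²] = 0.32·154.88 + 0.68·46.87 = 81.4332.

81.433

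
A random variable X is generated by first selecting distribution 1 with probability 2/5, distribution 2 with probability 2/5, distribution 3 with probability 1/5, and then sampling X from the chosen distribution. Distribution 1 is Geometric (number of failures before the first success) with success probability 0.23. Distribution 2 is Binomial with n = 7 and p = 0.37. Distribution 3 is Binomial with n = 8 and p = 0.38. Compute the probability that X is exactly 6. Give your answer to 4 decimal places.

Conditional on each component, P(X = 6): 1: 0.0479371; 2: 0.0113149; 3: 0.0324073.
By total probability, P(X = 6) = 0.4·0.0479371 + 0.4·0.0113149 + 0.2·0.0324073 = 0.0301823.

0.0302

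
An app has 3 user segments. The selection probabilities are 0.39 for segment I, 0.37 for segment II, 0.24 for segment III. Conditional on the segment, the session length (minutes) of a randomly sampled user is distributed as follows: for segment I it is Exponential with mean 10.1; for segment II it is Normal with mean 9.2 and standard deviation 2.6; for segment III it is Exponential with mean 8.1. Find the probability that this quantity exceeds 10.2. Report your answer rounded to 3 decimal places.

0.340

Conditional on each segment, P(X > 10.2): I: 0.364255; II: 0.350261; III: 0.283864.
By total probability, P(X > 10.2) = 0.39·0.364255 + 0.37·0.350261 + 0.24·0.283864 = 0.339784.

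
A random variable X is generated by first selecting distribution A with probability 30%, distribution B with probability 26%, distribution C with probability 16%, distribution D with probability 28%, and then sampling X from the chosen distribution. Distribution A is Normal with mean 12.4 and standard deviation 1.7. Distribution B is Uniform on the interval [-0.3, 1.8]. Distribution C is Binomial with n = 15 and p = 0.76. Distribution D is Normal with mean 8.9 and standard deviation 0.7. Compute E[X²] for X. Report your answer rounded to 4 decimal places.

For each component E[X²] = Var + (mean)², giving A: 156.65; B: 0.93; C: 132.696; D: 79.7.
Overall E[X²] = 0.3·156.65 + 0.26·0.93 + 0.16·132.696 + 0.28·79.7 = 90.7842.

90.7842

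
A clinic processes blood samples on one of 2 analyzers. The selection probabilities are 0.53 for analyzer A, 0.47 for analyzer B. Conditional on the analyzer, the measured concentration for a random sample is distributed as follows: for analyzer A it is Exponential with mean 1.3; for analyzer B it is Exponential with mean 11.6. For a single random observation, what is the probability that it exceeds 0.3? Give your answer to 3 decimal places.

0.879

Conditional on each analyzer, P(X > 0.3): A: 0.793923; B: 0.974469.
By total probability, P(X > 0.3) = 0.53·0.793923 + 0.47·0.974469 = 0.87878.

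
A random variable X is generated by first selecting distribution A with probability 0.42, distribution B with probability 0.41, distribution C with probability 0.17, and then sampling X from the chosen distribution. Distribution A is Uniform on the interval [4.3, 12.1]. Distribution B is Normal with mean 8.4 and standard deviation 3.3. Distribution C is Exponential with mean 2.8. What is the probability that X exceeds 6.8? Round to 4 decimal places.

0.5817

Conditional on each component, P(X > 6.8): A: 0.679487; B: 0.686108; C: 0.0881627.
By total probability, P(X > 6.8) = 0.42·0.679487 + 0.41·0.686108 + 0.17·0.0881627 = 0.581677.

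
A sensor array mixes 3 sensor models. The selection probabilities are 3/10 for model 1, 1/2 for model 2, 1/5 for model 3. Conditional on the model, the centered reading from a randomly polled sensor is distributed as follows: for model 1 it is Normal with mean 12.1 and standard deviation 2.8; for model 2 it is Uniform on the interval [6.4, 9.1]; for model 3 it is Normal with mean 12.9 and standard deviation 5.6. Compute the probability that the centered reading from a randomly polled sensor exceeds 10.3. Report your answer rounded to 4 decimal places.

Conditional on each model, P(X > 10.3): 1: 0.739842; 2: 0; 3: 0.678778.
By total probability, P(X > 10.3) = 0.3·0.739842 + 0.5·0 + 0.2·0.678778 = 0.357708.

0.3577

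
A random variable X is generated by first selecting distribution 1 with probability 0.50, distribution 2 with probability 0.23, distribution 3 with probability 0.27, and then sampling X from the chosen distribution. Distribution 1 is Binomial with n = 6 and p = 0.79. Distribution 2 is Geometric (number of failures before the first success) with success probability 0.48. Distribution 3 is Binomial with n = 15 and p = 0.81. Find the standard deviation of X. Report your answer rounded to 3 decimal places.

Per component, 1: μ=4.74, E[X²]=23.463; 2: μ=1.08333, E[X²]=3.43056; 3: μ=12.15, E[X²]=149.931.
E[X] = 0.5·4.74 + 0.23·1.08333 + 0.27·12.15 = 5.89967.
E[X²] = 0.5·23.463 + 0.23·3.43056 + 0.27·149.931 = 53.0019.
Var(X) = E[X²] − (E[X])² = 53.0019 − 34.8061 = 18.1958.
SD(X) = √18.1958 = 4.26566.

4.266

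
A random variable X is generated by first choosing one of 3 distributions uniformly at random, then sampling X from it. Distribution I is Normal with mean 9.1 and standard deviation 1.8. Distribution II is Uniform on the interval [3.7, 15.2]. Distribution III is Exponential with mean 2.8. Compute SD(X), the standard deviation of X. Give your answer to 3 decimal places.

Per component, I: μ=9.1, E[X²]=86.05; II: μ=9.45, E[X²]=100.323; III: μ=2.8, E[X²]=15.68.
E[X] = 0.333333·9.1 + 0.333333·9.45 + 0.333333·2.8 = 7.11667.
E[X²] = 0.333333·86.05 + 0.333333·100.323 + 0.333333·15.68 = 67.3511.
Var(X) = E[X²] − (E[X])² = 67.3511 − 50.6469 = 16.7042.
SD(X) = √16.7042 = 4.08707.

4.087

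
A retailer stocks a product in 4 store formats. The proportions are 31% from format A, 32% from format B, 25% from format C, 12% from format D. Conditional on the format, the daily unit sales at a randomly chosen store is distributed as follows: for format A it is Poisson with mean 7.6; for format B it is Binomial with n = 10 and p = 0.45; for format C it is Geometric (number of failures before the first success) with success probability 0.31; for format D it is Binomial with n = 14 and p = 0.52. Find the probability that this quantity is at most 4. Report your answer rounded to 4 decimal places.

Conditional on each format, P(X ≤ 4): A: 0.124939; B: 0.504405; C: 0.843597; D: 0.0677063.
By total probability, P(X ≤ 4) = 0.31·0.124939 + 0.32·0.504405 + 0.25·0.843597 + 0.12·0.0677063 = 0.419164.

0.4192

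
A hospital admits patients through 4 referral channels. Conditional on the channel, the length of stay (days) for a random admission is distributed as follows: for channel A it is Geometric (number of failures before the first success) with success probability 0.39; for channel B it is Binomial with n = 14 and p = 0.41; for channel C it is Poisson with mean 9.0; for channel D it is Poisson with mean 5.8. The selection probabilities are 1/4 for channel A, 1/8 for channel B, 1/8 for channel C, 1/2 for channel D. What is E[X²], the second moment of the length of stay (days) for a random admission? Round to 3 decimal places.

For each component E[X²] = Var + (mean)², giving A: 6.45694; B: 36.3342; C: 90; D: 39.44.
Overall E[X²] = 0.25·6.45694 + 0.125·36.3342 + 0.125·90 + 0.5·39.44 = 37.126.

37.126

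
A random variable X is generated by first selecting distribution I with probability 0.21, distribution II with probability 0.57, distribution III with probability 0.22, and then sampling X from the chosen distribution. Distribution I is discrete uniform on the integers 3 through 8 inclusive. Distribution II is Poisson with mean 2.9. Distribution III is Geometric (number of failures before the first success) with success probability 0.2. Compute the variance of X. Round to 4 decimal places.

7.7304

Per component, I: μ=5.5, E[X²]=33.1667; II: μ=2.9, E[X²]=11.31; III: μ=4, E[X²]=36.
E[X] = 0.21·5.5 + 0.57·2.9 + 0.22·4 = 3.688.
E[X²] = 0.21·33.1667 + 0.57·11.31 + 0.22·36 = 21.3317.
Var(X) = E[X²] − (E[X])² = 21.3317 − 13.6013 = 7.73036.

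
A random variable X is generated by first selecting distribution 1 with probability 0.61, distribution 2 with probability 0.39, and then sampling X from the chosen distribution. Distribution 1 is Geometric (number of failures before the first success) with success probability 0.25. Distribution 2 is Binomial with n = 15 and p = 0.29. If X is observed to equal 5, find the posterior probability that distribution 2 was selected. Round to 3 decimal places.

0.684

Likelihoods P(X=5 | ·): 1: 0.0593262; 2: 0.200507.
Posterior ∝ prior × likelihood. Numerator for 2: 0.39·0.200507 = 0.0781976.
Normalizing constant: 0.61·0.0593262 + 0.39·0.200507 = 0.114387.
P(2 | observation) = 0.0781976 / 0.114387 = 0.683626.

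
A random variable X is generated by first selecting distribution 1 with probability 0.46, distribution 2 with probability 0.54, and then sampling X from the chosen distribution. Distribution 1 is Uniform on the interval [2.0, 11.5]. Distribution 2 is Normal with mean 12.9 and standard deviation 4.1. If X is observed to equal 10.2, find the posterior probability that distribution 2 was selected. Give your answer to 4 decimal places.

0.4663

Likelihoods f(10.2 | ·): 1: 0.105263; 2: 0.078335.
Posterior ∝ prior × likelihood. Numerator for 2: 0.54·0.078335 = 0.0423009.
Normalizing constant: 0.46·0.105263 + 0.54·0.078335 = 0.090722.
P(2 | observation) = 0.0423009 / 0.090722 = 0.46627.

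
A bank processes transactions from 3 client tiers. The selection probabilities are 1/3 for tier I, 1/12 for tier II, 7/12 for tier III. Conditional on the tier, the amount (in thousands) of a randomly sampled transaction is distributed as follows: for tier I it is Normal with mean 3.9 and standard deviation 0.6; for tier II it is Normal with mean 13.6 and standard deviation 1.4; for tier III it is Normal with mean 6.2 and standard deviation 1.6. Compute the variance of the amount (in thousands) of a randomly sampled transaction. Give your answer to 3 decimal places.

Per component, I: μ=3.9, E[X²]=15.57; II: μ=13.6, E[X²]=186.92; III: μ=6.2, E[X²]=41.
E[X] = 0.333333·3.9 + 0.0833333·13.6 + 0.583333·6.2 = 6.05.
E[X²] = 0.333333·15.57 + 0.0833333·186.92 + 0.583333·41 = 44.6833.
Var(X) = E[X²] − (E[X])² = 44.6833 − 36.6025 = 8.08083.

8.081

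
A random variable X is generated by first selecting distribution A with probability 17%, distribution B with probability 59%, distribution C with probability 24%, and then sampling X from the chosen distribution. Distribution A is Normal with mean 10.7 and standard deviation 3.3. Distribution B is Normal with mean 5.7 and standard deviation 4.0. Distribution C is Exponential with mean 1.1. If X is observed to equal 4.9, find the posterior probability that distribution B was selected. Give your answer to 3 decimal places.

Likelihoods f(4.9 | ·): A: 0.0257996; B: 0.0977607; C: 0.0105687.
Posterior ∝ prior × likelihood. Numerator for B: 0.59·0.0977607 = 0.0576788.
Normalizing constant: 0.17·0.0257996 + 0.59·0.0977607 + 0.24·0.0105687 = 0.0646012.
P(B | observation) = 0.0576788 / 0.0646012 = 0.892844.

0.893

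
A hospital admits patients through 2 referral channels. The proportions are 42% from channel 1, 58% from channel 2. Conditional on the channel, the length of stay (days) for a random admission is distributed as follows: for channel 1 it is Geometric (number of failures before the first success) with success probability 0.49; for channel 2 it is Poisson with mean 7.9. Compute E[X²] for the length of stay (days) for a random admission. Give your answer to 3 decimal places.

For each component E[X²] = Var + (mean)², giving 1: 3.20741; 2: 70.31.
Overall E[X²] = 0.42·3.20741 + 0.58·70.31 = 42.1269.

42.127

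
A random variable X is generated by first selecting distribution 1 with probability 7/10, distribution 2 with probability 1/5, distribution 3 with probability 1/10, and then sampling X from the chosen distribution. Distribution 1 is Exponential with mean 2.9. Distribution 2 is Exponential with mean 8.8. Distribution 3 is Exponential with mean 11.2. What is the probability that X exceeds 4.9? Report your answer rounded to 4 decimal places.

0.3084

Conditional on each component, P(X > 4.9): 1: 0.184583; 2: 0.573029; 3: 0.645649.
By total probability, P(X > 4.9) = 0.7·0.184583 + 0.2·0.573029 + 0.1·0.645649 = 0.308379.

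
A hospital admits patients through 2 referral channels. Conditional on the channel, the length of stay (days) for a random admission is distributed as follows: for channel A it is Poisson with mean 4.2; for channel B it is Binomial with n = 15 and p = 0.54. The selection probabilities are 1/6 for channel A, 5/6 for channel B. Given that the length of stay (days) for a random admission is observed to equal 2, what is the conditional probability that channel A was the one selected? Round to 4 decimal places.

0.9544

Likelihoods P(X=2 | ·): A: 0.132261; B: 0.00126424.
Posterior ∝ prior × likelihood. Numerator for A: 0.166667·0.132261 = 0.0220435.
Normalizing constant: 0.166667·0.132261 + 0.833333·0.00126424 = 0.023097.
P(A | observation) = 0.0220435 / 0.023097 = 0.954387.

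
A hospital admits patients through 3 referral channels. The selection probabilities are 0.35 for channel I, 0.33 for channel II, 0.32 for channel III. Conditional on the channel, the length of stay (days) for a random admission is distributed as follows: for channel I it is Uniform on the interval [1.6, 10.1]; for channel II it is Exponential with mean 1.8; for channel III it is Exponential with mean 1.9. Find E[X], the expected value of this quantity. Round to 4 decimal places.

3.2495

Component means — I: 5.85; II: 1.8; III: 1.9.
E[X] = 0.35·5.85 + 0.33·1.8 + 0.32·1.9 = 3.2495.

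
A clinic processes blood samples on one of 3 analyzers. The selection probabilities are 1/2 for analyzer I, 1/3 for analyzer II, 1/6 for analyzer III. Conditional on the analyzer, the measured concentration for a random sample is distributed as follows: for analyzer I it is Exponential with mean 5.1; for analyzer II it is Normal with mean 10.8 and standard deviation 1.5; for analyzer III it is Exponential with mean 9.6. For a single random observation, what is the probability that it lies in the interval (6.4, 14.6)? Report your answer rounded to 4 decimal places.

0.4940

Conditional on each analyzer, P(6.4 < X < 14.6): I: 0.227992; II: 0.992674; III: 0.294887.
By total probability, P(6.4 < X < 14.6) = 0.5·0.227992 + 0.333333·0.992674 + 0.166667·0.294887 = 0.494035.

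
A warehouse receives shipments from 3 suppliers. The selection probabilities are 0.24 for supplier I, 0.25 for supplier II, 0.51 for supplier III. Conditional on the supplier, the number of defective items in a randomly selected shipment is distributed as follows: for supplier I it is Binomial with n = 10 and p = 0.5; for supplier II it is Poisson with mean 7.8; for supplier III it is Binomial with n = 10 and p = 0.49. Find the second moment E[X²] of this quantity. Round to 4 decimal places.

For each component E[X²] = Var + (mean)², giving I: 27.5; II: 68.64; III: 26.509.
Overall E[X²] = 0.24·27.5 + 0.25·68.64 + 0.51·26.509 = 37.2796.

37.2796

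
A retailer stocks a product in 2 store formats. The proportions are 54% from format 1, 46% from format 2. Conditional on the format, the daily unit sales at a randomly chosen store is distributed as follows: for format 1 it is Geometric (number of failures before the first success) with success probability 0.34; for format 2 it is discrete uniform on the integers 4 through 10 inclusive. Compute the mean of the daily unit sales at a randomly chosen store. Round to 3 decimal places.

4.268

Component means — 1: 1.94118; 2: 7.
E[X] = 0.54·1.94118 + 0.46·7 = 4.26824.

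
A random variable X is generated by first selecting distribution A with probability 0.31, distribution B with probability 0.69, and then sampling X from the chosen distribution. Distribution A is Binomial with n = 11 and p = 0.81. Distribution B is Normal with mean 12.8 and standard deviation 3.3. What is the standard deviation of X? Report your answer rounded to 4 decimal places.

3.3579

Per component, A: μ=8.91, E[X²]=81.081; B: μ=12.8, E[X²]=174.73.
E[X] = 0.31·8.91 + 0.69·12.8 = 11.5941.
E[X²] = 0.31·81.081 + 0.69·174.73 = 145.699.
Var(X) = E[X²] − (E[X])² = 145.699 − 134.423 = 11.2757.
SD(X) = √11.2757 = 3.35792.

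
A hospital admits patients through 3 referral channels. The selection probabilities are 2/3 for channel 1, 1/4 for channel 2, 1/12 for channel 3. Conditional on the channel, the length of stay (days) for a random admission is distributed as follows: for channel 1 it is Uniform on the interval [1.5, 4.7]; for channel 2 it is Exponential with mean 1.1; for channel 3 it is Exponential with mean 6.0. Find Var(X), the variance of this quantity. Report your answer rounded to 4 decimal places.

Per component, 1: μ=3.1, E[X²]=10.4633; 2: μ=1.1, E[X²]=2.42; 3: μ=6, E[X²]=72.
E[X] = 0.666667·3.1 + 0.25·1.1 + 0.0833333·6 = 2.84167.
E[X²] = 0.666667·10.4633 + 0.25·2.42 + 0.0833333·72 = 13.5806.
Var(X) = E[X²] − (E[X])² = 13.5806 − 8.07507 = 5.50549.

5.5055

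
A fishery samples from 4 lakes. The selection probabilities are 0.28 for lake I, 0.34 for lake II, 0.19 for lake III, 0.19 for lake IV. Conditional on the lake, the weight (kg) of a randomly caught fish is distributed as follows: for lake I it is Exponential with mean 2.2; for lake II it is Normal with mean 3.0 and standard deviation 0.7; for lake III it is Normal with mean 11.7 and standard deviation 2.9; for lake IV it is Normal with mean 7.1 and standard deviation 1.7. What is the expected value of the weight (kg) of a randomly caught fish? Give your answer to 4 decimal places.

5.2080

Component means — I: 2.2; II: 3; III: 11.7; IV: 7.1.
E[X] = 0.28·2.2 + 0.34·3 + 0.19·11.7 + 0.19·7.1 = 5.208.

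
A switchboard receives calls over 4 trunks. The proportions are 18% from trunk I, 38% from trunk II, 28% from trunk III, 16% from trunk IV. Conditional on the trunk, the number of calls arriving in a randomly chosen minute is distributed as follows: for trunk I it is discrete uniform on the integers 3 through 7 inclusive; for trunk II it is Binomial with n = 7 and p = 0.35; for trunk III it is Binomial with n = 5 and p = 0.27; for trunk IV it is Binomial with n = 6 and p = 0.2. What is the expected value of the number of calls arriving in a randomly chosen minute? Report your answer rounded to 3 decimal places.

2.401

Component means — I: 5; II: 2.45; III: 1.35; IV: 1.2.
E[X] = 0.18·5 + 0.38·2.45 + 0.28·1.35 + 0.16·1.2 = 2.401.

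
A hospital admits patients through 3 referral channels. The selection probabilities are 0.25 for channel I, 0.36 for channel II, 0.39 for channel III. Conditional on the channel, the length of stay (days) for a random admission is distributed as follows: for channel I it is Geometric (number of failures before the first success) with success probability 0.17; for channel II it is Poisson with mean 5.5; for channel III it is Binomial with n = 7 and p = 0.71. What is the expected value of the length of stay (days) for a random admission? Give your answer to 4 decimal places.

5.1389

Component means — I: 4.88235; II: 5.5; III: 4.97.
E[X] = 0.25·4.88235 + 0.36·5.5 + 0.39·4.97 = 5.13889.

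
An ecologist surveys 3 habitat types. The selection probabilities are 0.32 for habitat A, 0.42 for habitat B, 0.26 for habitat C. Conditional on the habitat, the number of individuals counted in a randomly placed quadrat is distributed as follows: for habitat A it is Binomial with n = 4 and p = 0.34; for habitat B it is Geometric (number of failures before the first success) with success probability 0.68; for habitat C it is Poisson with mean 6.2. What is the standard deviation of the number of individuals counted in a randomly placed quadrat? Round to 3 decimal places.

Per component, A: μ=1.36, E[X²]=2.7472; B: μ=0.470588, E[X²]=0.913495; C: μ=6.2, E[X²]=44.64.
E[X] = 0.32·1.36 + 0.42·0.470588 + 0.26·6.2 = 2.24485.
E[X²] = 0.32·2.7472 + 0.42·0.913495 + 0.26·44.64 = 12.8692.
Var(X) = E[X²] − (E[X])² = 12.8692 − 5.03934 = 7.82983.
SD(X) = √7.82983 = 2.79818.

2.798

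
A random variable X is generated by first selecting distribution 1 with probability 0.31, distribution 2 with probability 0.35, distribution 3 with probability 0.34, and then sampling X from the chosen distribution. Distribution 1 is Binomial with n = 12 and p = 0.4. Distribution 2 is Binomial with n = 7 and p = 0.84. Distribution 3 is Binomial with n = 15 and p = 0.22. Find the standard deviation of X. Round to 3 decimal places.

1.804

Per component, 1: μ=4.8, E[X²]=25.92; 2: μ=5.88, E[X²]=35.5152; 3: μ=3.3, E[X²]=13.464.
E[X] = 0.31·4.8 + 0.35·5.88 + 0.34·3.3 = 4.668.
E[X²] = 0.31·25.92 + 0.35·35.5152 + 0.34·13.464 = 25.0433.
Var(X) = E[X²] − (E[X])² = 25.0433 − 21.7902 = 3.25306.
SD(X) = √3.25306 = 1.80362.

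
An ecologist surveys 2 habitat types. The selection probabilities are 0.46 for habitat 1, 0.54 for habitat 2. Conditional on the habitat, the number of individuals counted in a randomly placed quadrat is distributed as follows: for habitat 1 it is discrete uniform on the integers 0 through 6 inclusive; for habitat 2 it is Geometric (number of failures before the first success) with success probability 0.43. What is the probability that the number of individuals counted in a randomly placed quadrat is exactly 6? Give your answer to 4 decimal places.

0.0737

Conditional on each habitat, P(X = 6): 1: 0.142857; 2: 0.0147475.
By total probability, P(X = 6) = 0.46·0.142857 + 0.54·0.0147475 = 0.0736779.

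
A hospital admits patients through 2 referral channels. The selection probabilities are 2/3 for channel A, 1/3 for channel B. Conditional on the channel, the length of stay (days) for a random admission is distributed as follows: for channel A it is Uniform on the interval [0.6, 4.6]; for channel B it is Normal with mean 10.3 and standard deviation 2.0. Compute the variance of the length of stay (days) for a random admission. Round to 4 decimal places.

Per component, A: μ=2.6, E[X²]=8.09333; B: μ=10.3, E[X²]=110.09.
E[X] = 0.666667·2.6 + 0.333333·10.3 = 5.16667.
E[X²] = 0.666667·8.09333 + 0.333333·110.09 = 42.0922.
Var(X) = E[X²] − (E[X])² = 42.0922 − 26.6944 = 15.3978.

15.3978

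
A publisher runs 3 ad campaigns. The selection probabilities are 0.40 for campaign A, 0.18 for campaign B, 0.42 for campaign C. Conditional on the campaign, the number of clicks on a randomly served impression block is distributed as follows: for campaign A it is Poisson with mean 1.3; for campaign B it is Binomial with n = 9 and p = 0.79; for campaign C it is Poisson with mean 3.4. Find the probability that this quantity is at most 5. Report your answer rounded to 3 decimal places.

0.783

Conditional on each campaign, P(X ≤ 5): A: 0.997769; B: 0.09943; C: 0.870542.
By total probability, P(X ≤ 5) = 0.4·0.997769 + 0.18·0.09943 + 0.42·0.870542 = 0.782633.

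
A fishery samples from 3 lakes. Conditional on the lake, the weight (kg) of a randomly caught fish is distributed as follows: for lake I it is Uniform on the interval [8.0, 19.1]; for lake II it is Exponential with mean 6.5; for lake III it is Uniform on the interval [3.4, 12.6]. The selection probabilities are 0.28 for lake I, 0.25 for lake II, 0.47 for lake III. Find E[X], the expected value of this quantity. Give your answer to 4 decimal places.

9.1790

Component means — I: 13.55; II: 6.5; III: 8.
E[X] = 0.28·13.55 + 0.25·6.5 + 0.47·8 = 9.179.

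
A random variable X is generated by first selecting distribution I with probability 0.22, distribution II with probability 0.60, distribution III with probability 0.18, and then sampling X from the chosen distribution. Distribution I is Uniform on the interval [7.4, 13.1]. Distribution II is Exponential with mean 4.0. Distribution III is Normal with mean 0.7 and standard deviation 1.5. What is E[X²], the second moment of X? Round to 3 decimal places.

For each component E[X²] = Var + (mean)², giving I: 107.77; II: 32; III: 2.74.
Overall E[X²] = 0.22·107.77 + 0.6·32 + 0.18·2.74 = 43.4026.

43.403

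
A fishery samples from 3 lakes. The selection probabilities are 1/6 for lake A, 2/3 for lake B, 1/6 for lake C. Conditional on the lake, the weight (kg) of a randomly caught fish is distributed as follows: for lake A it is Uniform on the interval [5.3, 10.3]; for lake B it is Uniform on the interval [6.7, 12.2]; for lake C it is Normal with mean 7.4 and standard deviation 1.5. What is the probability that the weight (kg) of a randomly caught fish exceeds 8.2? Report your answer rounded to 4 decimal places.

0.6043

Conditional on each lake, P(X > 8.2): A: 0.42; B: 0.727273; C: 0.296901.
By total probability, P(X > 8.2) = 0.166667·0.42 + 0.666667·0.727273 + 0.166667·0.296901 = 0.604332.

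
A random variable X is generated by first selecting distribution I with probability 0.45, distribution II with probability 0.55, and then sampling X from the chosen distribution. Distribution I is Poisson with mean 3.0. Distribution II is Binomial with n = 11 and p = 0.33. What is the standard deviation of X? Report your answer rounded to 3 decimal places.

1.669

Per component, I: μ=3, E[X²]=12; II: μ=3.63, E[X²]=15.609.
E[X] = 0.45·3 + 0.55·3.63 = 3.3465.
E[X²] = 0.45·12 + 0.55·15.609 = 13.985.
Var(X) = E[X²] − (E[X])² = 13.985 − 11.1991 = 2.78589.
SD(X) = √2.78589 = 1.6691.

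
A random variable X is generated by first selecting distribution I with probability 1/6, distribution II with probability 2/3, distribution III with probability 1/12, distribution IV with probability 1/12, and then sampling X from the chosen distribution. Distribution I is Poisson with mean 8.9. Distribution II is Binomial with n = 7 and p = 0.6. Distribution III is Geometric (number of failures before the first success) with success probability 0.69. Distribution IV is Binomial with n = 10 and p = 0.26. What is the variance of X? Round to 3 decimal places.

7.771

Per component, I: μ=8.9, E[X²]=88.11; II: μ=4.2, E[X²]=19.32; III: μ=0.449275, E[X²]=0.852972; IV: μ=2.6, E[X²]=8.684.
E[X] = 0.166667·8.9 + 0.666667·4.2 + 0.0833333·0.449275 + 0.0833333·2.6 = 4.53744.
E[X²] = 0.166667·88.11 + 0.666667·19.32 + 0.0833333·0.852972 + 0.0833333·8.684 = 28.3597.
Var(X) = E[X²] − (E[X])² = 28.3597 − 20.5884 = 7.77139.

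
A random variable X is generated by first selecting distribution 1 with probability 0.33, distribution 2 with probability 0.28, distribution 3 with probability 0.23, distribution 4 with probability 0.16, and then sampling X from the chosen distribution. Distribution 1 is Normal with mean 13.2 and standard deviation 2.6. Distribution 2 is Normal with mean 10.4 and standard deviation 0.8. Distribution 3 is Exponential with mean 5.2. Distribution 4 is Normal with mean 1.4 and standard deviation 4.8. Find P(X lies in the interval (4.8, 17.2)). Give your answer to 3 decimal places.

Conditional on each component, P(4.8 < X < 17.2): 1: 0.937415; 2: 1; 3: 0.360694; 4: 0.238871.
By total probability, P(4.8 < X < 17.2) = 0.33·0.937415 + 0.28·1 + 0.23·0.360694 + 0.16·0.238871 = 0.710526.

0.711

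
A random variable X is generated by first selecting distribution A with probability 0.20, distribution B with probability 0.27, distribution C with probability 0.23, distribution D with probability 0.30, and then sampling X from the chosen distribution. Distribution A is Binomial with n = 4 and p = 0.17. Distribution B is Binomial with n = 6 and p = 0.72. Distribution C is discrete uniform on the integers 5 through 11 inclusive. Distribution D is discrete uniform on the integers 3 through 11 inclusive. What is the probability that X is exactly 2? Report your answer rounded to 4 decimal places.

0.0368

Conditional on each component, P(X = 2): A: 0.119455; B: 0.0477957; C: 0; D: 0.
By total probability, P(X = 2) = 0.2·0.119455 + 0.27·0.0477957 + 0.23·0 + 0.3·0 = 0.0367959.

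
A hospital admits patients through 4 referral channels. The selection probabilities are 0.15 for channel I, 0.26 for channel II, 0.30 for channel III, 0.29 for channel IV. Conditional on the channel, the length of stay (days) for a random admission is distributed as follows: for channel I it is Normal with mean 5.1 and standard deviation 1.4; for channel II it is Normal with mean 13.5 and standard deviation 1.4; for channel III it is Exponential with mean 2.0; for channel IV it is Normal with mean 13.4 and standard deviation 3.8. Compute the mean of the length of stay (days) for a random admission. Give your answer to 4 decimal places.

8.7610

Component means — I: 5.1; II: 13.5; III: 2; IV: 13.4.
E[X] = 0.15·5.1 + 0.26·13.5 + 0.3·2 + 0.29·13.4 = 8.761.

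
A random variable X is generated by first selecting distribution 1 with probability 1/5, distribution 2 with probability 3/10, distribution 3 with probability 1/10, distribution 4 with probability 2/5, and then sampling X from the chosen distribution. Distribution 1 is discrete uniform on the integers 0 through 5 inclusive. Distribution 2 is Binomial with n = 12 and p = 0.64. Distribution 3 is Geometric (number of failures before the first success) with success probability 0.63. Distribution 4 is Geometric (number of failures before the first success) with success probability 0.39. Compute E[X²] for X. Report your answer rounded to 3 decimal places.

23.068

For each component E[X²] = Var + (mean)², giving 1: 9.16667; 2: 61.7472; 3: 1.27715; 4: 6.45694.
Overall E[X²] = 0.2·9.16667 + 0.3·61.7472 + 0.1·1.27715 + 0.4·6.45694 = 23.068.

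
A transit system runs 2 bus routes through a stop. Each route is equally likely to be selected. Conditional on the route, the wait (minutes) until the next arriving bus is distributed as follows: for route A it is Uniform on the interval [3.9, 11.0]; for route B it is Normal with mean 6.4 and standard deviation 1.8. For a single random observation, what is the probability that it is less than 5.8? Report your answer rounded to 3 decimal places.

Conditional on each route, P(X < 5.8): A: 0.267606; B: 0.369441.
By total probability, P(X < 5.8) = 0.5·0.267606 + 0.5·0.369441 = 0.318523.

0.319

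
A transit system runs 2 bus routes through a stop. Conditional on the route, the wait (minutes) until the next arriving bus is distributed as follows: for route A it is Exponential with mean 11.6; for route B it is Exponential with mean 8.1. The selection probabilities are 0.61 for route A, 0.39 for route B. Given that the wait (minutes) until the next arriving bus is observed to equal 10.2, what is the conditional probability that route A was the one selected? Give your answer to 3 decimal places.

Likelihoods f(10.2 | ·): A: 0.0357818; B: 0.035045.
Posterior ∝ prior × likelihood. Numerator for A: 0.61·0.0357818 = 0.0218269.
Normalizing constant: 0.61·0.0357818 + 0.39·0.035045 = 0.0354944.
P(A | observation) = 0.0218269 / 0.0354944 = 0.614939.

0.615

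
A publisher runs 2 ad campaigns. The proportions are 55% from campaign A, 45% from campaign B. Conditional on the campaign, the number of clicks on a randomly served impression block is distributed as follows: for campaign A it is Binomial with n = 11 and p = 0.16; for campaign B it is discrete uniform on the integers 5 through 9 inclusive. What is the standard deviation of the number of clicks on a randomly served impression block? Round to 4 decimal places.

2.9170

Per component, A: μ=1.76, E[X²]=4.576; B: μ=7, E[X²]=51.
E[X] = 0.55·1.76 + 0.45·7 = 4.118.
E[X²] = 0.55·4.576 + 0.45·51 = 25.4668.
Var(X) = E[X²] − (E[X])² = 25.4668 − 16.9579 = 8.50888.
SD(X) = √8.50888 = 2.917.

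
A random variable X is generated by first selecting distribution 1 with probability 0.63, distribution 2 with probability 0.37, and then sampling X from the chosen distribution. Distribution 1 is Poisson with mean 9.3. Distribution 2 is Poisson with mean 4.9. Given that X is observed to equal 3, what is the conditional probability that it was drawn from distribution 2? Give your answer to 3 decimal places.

0.875

Likelihoods P(X=3 | ·): 1: 0.0122563; 2: 0.146014.
Posterior ∝ prior × likelihood. Numerator for 2: 0.37·0.146014 = 0.0540251.
Normalizing constant: 0.63·0.0122563 + 0.37·0.146014 = 0.0617466.
P(2 | observation) = 0.0540251 / 0.0617466 = 0.874949.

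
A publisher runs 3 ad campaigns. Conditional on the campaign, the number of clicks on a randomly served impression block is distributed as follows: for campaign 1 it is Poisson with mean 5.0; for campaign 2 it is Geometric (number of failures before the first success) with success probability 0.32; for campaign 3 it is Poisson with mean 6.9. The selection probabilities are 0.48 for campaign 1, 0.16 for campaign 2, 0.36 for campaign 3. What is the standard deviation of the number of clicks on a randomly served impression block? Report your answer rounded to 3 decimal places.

Per component, 1: μ=5, E[X²]=30; 2: μ=2.125, E[X²]=11.1562; 3: μ=6.9, E[X²]=54.51.
E[X] = 0.48·5 + 0.16·2.125 + 0.36·6.9 = 5.224.
E[X²] = 0.48·30 + 0.16·11.1562 + 0.36·54.51 = 35.8086.
Var(X) = E[X²] − (E[X])² = 35.8086 − 27.2902 = 8.51842.
SD(X) = √8.51842 = 2.91863.

2.919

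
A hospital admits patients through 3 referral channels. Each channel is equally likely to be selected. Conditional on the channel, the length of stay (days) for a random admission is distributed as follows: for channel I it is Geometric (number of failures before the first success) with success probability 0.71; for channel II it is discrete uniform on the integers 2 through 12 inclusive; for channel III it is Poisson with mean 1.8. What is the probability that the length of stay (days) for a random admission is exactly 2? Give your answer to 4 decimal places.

0.1395

Conditional on each channel, P(X = 2): I: 0.059711; II: 0.0909091; III: 0.267784.
By total probability, P(X = 2) = 0.333333·0.059711 + 0.333333·0.0909091 + 0.333333·0.267784 = 0.139468.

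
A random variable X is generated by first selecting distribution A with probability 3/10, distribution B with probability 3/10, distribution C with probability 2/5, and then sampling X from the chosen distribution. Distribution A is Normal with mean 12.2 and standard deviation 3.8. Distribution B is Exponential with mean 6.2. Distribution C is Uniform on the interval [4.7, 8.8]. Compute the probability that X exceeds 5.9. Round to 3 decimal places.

0.684

Conditional on each component, P(X > 5.9): A: 0.951331; B: 0.386118; C: 0.707317.
By total probability, P(X > 5.9) = 0.3·0.951331 + 0.3·0.386118 + 0.4·0.707317 = 0.684161.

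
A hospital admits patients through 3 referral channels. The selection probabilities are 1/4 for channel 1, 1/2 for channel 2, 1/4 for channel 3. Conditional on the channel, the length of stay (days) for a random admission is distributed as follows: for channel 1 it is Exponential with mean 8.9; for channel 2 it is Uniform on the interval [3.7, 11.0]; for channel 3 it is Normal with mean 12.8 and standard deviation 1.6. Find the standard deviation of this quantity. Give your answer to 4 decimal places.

Per component, 1: μ=8.9, E[X²]=158.42; 2: μ=7.35, E[X²]=58.4633; 3: μ=12.8, E[X²]=166.4.
E[X] = 0.25·8.9 + 0.5·7.35 + 0.25·12.8 = 9.1.
E[X²] = 0.25·158.42 + 0.5·58.4633 + 0.25·166.4 = 110.437.
Var(X) = E[X²] − (E[X])² = 110.437 − 82.81 = 27.6267.
SD(X) = √27.6267 = 5.25611.

5.2561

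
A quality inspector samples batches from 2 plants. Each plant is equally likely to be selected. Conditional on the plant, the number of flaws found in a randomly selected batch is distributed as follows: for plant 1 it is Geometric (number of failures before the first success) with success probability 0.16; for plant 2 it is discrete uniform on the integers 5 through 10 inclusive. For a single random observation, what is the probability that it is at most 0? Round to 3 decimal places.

Conditional on each plant, P(X ≤ 0): 1: 0.16; 2: 0.
By total probability, P(X ≤ 0) = 0.5·0.16 + 0.5·0 = 0.08.

0.080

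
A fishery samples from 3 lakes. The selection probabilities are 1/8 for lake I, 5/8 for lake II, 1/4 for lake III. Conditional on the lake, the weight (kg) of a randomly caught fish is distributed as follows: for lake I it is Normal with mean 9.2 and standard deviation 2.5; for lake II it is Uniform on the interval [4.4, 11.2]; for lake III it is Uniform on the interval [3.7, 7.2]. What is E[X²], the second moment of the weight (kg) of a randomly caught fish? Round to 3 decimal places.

59.475

For each component E[X²] = Var + (mean)², giving I: 90.89; II: 64.6933; III: 30.7233.
Overall E[X²] = 0.125·90.89 + 0.625·64.6933 + 0.25·30.7233 = 59.4754.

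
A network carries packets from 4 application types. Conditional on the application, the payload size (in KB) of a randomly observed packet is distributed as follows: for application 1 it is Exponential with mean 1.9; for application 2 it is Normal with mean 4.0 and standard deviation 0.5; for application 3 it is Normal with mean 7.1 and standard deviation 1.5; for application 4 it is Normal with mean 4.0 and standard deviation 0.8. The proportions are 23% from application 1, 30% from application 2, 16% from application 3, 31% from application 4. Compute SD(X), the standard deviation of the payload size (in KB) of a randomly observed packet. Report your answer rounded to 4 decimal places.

2.0039

Per component, 1: μ=1.9, E[X²]=7.22; 2: μ=4, E[X²]=16.25; 3: μ=7.1, E[X²]=52.66; 4: μ=4, E[X²]=16.64.
E[X] = 0.23·1.9 + 0.3·4 + 0.16·7.1 + 0.31·4 = 4.013.
E[X²] = 0.23·7.22 + 0.3·16.25 + 0.16·52.66 + 0.31·16.64 = 20.1196.
Var(X) = E[X²] − (E[X])² = 20.1196 − 16.1042 = 4.01543.
SD(X) = √4.01543 = 2.00385.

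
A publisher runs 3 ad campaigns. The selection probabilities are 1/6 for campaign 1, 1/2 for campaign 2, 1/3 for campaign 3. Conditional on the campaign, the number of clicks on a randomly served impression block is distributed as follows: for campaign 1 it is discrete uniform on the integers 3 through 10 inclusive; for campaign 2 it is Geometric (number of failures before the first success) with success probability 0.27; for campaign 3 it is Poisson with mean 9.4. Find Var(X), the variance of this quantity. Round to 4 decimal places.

Per component, 1: μ=6.5, E[X²]=47.5; 2: μ=2.7037, E[X²]=17.3237; 3: μ=9.4, E[X²]=97.76.
E[X] = 0.166667·6.5 + 0.5·2.7037 + 0.333333·9.4 = 5.56852.
E[X²] = 0.166667·47.5 + 0.5·17.3237 + 0.333333·97.76 = 49.1652.
Var(X) = E[X²] − (E[X])² = 49.1652 − 31.0084 = 18.1568.

18.1568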